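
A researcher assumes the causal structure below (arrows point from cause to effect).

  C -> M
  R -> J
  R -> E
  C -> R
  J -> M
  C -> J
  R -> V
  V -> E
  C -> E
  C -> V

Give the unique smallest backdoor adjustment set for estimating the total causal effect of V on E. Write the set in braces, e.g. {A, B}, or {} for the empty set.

{C, R}

Variables eligible for adjustment (non-descendants of V, excluding V and E): {C, J, M, R}.
Backdoor paths from V to E:
  P1: V <- C -> R -> E
  P2: V <- C -> J <- R -> E
  P3: V <- C -> M <- J <- R -> E
  P4: V <- C -> E
  P5: V <- R <- C -> E
  P6: V <- R -> J <- C -> E
  P7: V <- R -> J -> M <- C -> E
  P8: V <- R -> E
The empty set is not sufficient: P1 (V <- C -> R -> E) has no collider blocking it and no conditioned non-collider, so it is open.
Try {C, R}:
  P1: blocked at fork node C ∈ conditioning set.
  P2: blocked at fork node C ∈ conditioning set.
  P3: blocked at fork node C ∈ conditioning set.
  P4: blocked at fork node C ∈ conditioning set.
  P5: blocked at chain node R ∈ conditioning set.
  P6: blocked at fork node R ∈ conditioning set.
  P7: blocked at fork node R ∈ conditioning set.
  P8: blocked at fork node R ∈ conditioning set.
{C, R} contains no descendant of V and blocks every backdoor path.
Every element of {C, R} is needed (dropping C leaves P4 open; dropping R leaves P8 open), so no proper subset is valid.
Among all size-2 subsets of the eligible variables, only {C, R} blocks every backdoor path, so it is the unique smallest valid adjustment set.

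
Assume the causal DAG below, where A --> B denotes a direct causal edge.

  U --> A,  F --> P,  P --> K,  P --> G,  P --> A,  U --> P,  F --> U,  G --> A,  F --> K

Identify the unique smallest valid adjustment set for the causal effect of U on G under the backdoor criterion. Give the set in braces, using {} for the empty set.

{F}

Variables eligible for adjustment (non-descendants of U, excluding U and G): {F}.
Backdoor paths from U to G:
  P1: U <- F -> P -> G
  P2: U <- F -> P -> A <- G
  P3: U <- F -> K <- P -> G
  P4: U <- F -> K <- P -> A <- G
The empty set is not sufficient: P1 (U <- F -> P -> G) has no collider blocking it and no conditioned non-collider, so it is open.
Try {F}:
  P1: blocked at fork node F ∈ conditioning set.
  P2: blocked at fork node F ∈ conditioning set.
  P3: blocked at fork node F ∈ conditioning set.
  P4: blocked at fork node F ∈ conditioning set.
{F} contains no descendant of U and blocks every backdoor path.
{F} is the unique smallest valid adjustment set.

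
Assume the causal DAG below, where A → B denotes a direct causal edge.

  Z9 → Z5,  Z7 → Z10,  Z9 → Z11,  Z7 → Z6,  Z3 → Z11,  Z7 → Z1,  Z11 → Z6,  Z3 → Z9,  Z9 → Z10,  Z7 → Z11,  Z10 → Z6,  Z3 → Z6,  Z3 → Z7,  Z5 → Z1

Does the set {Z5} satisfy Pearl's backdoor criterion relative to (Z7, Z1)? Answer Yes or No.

Yes

Backdoor paths from Z7 to Z1 (paths whose first edge points into Z7):
  P1: Z7 <- Z3 -> Z9 -> Z5 -> Z1
  P2: Z7 <- Z3 -> Z11 <- Z9 -> Z5 -> Z1
  P3: Z7 <- Z3 -> Z11 -> Z6 <- Z10 <- Z9 -> Z5 -> Z1
  P4: Z7 <- Z3 -> Z6 <- Z10 <- Z9 -> Z5 -> Z1
  P5: Z7 <- Z3 -> Z6 <- Z11 <- Z9 -> Z5 -> Z1
Condition 1 (no descendant of Z7 in the set): holds — descendants of Z7 are {Z1, Z10, Z11, Z6}; none are in {Z5}.
Condition 2 (every backdoor path blocked by {Z5}):
  P1: blocked at chain node Z5 ∈ conditioning set.
  P2: blocked at collider Z11 (neither it nor any descendant is in the conditioning set).
  P3: blocked at collider Z6 (neither it nor any descendant is in the conditioning set).
  P4: blocked at collider Z6 (neither it nor any descendant is in the conditioning set).
  P5: blocked at collider Z6 (neither it nor any descendant is in the conditioning set).
{Z5} satisfies the backdoor criterion.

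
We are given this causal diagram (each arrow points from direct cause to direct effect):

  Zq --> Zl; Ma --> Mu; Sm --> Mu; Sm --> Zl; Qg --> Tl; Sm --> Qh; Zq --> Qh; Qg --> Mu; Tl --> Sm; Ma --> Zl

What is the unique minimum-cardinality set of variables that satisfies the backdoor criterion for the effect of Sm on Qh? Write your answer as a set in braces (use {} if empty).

Variables eligible for adjustment (non-descendants of Sm, excluding Sm and Qh): {Ma, Qg, Tl, Zq}.
Backdoor paths from Sm to Qh:
  P1: Sm <- Tl <- Qg -> Mu <- Ma -> Zl <- Zq -> Qh
Each backdoor path contains an unconditioned collider, so every path is already blocked with the empty conditioning set:
  P1: blocked at collider Mu (neither it nor any descendant is in the conditioning set).
The empty set is therefore the unique smallest valid set.

{}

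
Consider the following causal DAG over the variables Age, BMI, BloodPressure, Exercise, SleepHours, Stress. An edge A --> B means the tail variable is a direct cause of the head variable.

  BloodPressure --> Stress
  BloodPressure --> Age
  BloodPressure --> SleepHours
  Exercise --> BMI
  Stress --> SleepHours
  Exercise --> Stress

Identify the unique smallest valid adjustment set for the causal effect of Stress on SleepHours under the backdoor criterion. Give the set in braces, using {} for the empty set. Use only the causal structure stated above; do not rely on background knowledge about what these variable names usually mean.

Variables eligible for adjustment (non-descendants of Stress, excluding Stress and SleepHours): {Age, BMI, BloodPressure, Exercise}.
Backdoor paths from Stress to SleepHours:
  P1: Stress <- BloodPressure -> SleepHours
The empty set is not sufficient: P1 (Stress <- BloodPressure -> SleepHours) has no collider blocking it and no conditioned non-collider, so it is open.
Try {BloodPressure}:
  P1: blocked at fork node BloodPressure ∈ conditioning set.
{BloodPressure} contains no descendant of Stress and blocks every backdoor path.
No other singleton works — e.g. {Age} leaves P1 open — so {BloodPressure} is the unique smallest valid adjustment set.

{BloodPressure}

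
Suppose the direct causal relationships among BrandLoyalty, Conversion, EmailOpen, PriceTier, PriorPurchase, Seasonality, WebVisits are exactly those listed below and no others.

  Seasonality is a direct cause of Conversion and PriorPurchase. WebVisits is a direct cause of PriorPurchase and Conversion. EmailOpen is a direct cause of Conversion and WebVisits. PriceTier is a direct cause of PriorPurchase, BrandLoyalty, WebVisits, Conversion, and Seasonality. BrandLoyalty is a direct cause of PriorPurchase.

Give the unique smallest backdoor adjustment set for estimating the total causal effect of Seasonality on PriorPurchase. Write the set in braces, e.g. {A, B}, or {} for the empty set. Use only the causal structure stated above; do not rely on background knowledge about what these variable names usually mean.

{PriceTier}

Variables eligible for adjustment (non-descendants of Seasonality, excluding Seasonality and PriorPurchase): {BrandLoyalty, EmailOpen, PriceTier, WebVisits}.
Backdoor paths from Seasonality to PriorPurchase:
  P1: Seasonality <- PriceTier -> BrandLoyalty -> PriorPurchase
  P2: Seasonality <- PriceTier -> WebVisits -> PriorPurchase
  P3: Seasonality <- PriceTier -> PriorPurchase
  P4: Seasonality <- PriceTier -> Conversion <- EmailOpen -> WebVisits -> PriorPurchase
  P5: Seasonality <- PriceTier -> Conversion <- WebVisits -> PriorPurchase
The empty set is not sufficient: P1 (Seasonality <- PriceTier -> BrandLoyalty -> PriorPurchase) has no collider blocking it and no conditioned non-collider, so it is open.
Try {PriceTier}:
  P1: blocked at fork node PriceTier ∈ conditioning set.
  P2: blocked at fork node PriceTier ∈ conditioning set.
  P3: blocked at fork node PriceTier ∈ conditioning set.
  P4: blocked at fork node PriceTier ∈ conditioning set.
  P5: blocked at fork node PriceTier ∈ conditioning set.
{PriceTier} contains no descendant of Seasonality and blocks every backdoor path.
No other singleton works — e.g. {EmailOpen} leaves P1 open — so {PriceTier} is the unique smallest valid adjustment set.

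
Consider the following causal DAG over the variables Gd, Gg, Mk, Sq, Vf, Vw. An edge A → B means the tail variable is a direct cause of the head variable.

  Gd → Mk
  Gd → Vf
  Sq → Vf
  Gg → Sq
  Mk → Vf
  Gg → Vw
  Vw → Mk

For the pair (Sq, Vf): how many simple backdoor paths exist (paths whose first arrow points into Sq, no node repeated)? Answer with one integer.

A backdoor path from Sq to Vf is any simple undirected path whose first edge points into Sq (i.e. leaves Sq via a parent).
Parents of Sq: {Gg}.
Enumerating:
  P1: Sq <- Gg -> Vw -> Mk <- Gd -> Vf
  P2: Sq <- Gg -> Vw -> Mk -> Vf
That exhausts the simple backdoor paths. Count: 2.

2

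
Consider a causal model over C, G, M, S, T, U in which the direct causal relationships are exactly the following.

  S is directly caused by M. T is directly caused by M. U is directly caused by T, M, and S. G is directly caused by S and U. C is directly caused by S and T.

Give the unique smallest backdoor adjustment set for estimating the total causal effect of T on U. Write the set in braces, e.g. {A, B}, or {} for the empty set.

{M}

Variables eligible for adjustment (non-descendants of T, excluding T and U): {M, S}.
Backdoor paths from T to U:
  P1: T <- M -> S -> U
  P2: T <- M -> S -> G <- U
  P3: T <- M -> U
The empty set is not sufficient: P1 (T <- M -> S -> U) has no collider blocking it and no conditioned non-collider, so it is open.
Try {M}:
  P1: blocked at fork node M ∈ conditioning set.
  P2: blocked at fork node M ∈ conditioning set.
  P3: blocked at fork node M ∈ conditioning set.
{M} contains no descendant of T and blocks every backdoor path.
No other singleton works — e.g. {S} leaves P3 open — so {M} is the unique smallest valid adjustment set.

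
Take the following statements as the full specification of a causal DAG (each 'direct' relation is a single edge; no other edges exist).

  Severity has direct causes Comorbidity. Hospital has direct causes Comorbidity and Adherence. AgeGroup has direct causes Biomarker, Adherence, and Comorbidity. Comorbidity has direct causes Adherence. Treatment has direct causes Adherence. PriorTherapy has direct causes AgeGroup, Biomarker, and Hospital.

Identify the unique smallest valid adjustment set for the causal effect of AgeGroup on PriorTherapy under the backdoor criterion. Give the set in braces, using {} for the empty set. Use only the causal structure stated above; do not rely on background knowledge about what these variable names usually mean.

{Biomarker, Hospital}

Variables eligible for adjustment (non-descendants of AgeGroup, excluding AgeGroup and PriorTherapy): {Adherence, Biomarker, Comorbidity, Hospital, Severity, Treatment}.
Backdoor paths from AgeGroup to PriorTherapy:
  P1: AgeGroup <- Adherence -> Comorbidity -> Hospital -> PriorTherapy
  P2: AgeGroup <- Adherence -> Hospital -> PriorTherapy
  P3: AgeGroup <- Comorbidity <- Adherence -> Hospital -> PriorTherapy
  P4: AgeGroup <- Comorbidity -> Hospital -> PriorTherapy
  P5: AgeGroup <- Biomarker -> PriorTherapy
The empty set is not sufficient: P1 (AgeGroup <- Adherence -> Comorbidity -> Hospital -> PriorTherapy) has no collider blocking it and no conditioned non-collider, so it is open.
Try {Biomarker, Hospital}:
  P1: blocked at chain node Hospital ∈ conditioning set.
  P2: blocked at chain node Hospital ∈ conditioning set.
  P3: blocked at chain node Hospital ∈ conditioning set.
  P4: blocked at chain node Hospital ∈ conditioning set.
  P5: blocked at fork node Biomarker ∈ conditioning set.
{Biomarker, Hospital} contains no descendant of AgeGroup and blocks every backdoor path.
Every element of {Biomarker, Hospital} is needed (dropping Biomarker leaves P5 open; dropping Hospital leaves P1 open), so no proper subset is valid.
Among all size-2 subsets of the eligible variables, only {Biomarker, Hospital} blocks every backdoor path, so it is the unique smallest valid adjustment set.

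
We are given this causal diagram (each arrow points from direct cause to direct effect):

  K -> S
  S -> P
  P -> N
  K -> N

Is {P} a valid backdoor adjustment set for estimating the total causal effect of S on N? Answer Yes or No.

No

Backdoor paths from S to N (paths whose first edge points into S):
  P1: S <- K -> N
Condition 1 (no descendant of S in the set): FAILS — P is a descendant of S.
Condition 2 (every backdoor path blocked by {P}):
  P1: open — no interior node is in the conditioning set.
{P} does not satisfy the backdoor criterion.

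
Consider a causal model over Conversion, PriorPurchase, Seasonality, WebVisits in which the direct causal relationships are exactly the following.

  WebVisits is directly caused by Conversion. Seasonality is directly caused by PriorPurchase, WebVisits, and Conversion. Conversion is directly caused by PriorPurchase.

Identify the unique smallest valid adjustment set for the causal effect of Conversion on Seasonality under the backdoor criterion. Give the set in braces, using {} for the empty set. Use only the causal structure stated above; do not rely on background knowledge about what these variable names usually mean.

Variables eligible for adjustment (non-descendants of Conversion, excluding Conversion and Seasonality): {PriorPurchase}.
Backdoor paths from Conversion to Seasonality:
  P1: Conversion <- PriorPurchase -> Seasonality
The empty set is not sufficient: P1 (Conversion <- PriorPurchase -> Seasonality) has no collider blocking it and no conditioned non-collider, so it is open.
Try {PriorPurchase}:
  P1: blocked at fork node PriorPurchase ∈ conditioning set.
{PriorPurchase} contains no descendant of Conversion and blocks every backdoor path.
{PriorPurchase} is the unique smallest valid adjustment set.

{PriorPurchase}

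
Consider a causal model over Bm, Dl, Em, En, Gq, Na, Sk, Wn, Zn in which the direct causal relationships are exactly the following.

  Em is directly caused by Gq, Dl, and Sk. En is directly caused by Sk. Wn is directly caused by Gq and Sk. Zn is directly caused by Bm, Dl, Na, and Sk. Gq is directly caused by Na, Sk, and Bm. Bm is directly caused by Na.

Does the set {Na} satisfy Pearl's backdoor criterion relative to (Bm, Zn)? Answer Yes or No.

Yes

Backdoor paths from Bm to Zn (paths whose first edge points into Bm):
  P1: Bm <- Na -> Gq <- Sk -> Em <- Dl -> Zn
  P2: Bm <- Na -> Gq <- Sk -> Zn
  P3: Bm <- Na -> Gq -> Wn <- Sk -> Em <- Dl -> Zn
  P4: Bm <- Na -> Gq -> Wn <- Sk -> Zn
  P5: Bm <- Na -> Gq -> Em <- Sk -> Zn
  P6: Bm <- Na -> Gq -> Em <- Dl -> Zn
  P7: Bm <- Na -> Zn
Condition 1 (no descendant of Bm in the set): holds — descendants of Bm are {Em, Gq, Wn, Zn}; none are in {Na}.
Condition 2 (every backdoor path blocked by {Na}):
  P1: blocked at fork node Na ∈ conditioning set.
  P2: blocked at fork node Na ∈ conditioning set.
  P3: blocked at fork node Na ∈ conditioning set.
  P4: blocked at fork node Na ∈ conditioning set.
  P5: blocked at fork node Na ∈ conditioning set.
  P6: blocked at fork node Na ∈ conditioning set.
  P7: blocked at fork node Na ∈ conditioning set.
{Na} satisfies the backdoor criterion.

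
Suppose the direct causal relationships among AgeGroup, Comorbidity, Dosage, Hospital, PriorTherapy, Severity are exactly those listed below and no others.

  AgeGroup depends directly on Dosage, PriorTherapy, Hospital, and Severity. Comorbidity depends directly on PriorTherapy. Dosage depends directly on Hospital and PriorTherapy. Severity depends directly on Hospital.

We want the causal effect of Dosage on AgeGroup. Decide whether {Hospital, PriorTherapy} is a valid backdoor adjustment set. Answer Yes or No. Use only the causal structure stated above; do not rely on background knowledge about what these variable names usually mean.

Yes

Backdoor paths from Dosage to AgeGroup (paths whose first edge points into Dosage):
  P1: Dosage <- Hospital -> Severity -> AgeGroup
  P2: Dosage <- Hospital -> AgeGroup
  P3: Dosage <- PriorTherapy -> AgeGroup
Condition 1 (no descendant of Dosage in the set): holds — descendants of Dosage are {AgeGroup}; none are in {Hospital, PriorTherapy}.
Condition 2 (every backdoor path blocked by {Hospital, PriorTherapy}):
  P1: blocked at fork node Hospital ∈ conditioning set.
  P2: blocked at fork node Hospital ∈ conditioning set.
  P3: blocked at fork node PriorTherapy ∈ conditioning set.
{Hospital, PriorTherapy} satisfies the backdoor criterion.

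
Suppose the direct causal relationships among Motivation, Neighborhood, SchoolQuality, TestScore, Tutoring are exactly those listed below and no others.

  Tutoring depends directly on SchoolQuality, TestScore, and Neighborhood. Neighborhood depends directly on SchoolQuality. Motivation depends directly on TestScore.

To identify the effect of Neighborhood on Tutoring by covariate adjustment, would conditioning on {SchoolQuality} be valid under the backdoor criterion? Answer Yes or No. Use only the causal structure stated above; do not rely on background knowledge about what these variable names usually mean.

Yes

Backdoor paths from Neighborhood to Tutoring (paths whose first edge points into Neighborhood):
  P1: Neighborhood <- SchoolQuality -> Tutoring
Condition 1 (no descendant of Neighborhood in the set): holds — descendants of Neighborhood are {Tutoring}; none are in {SchoolQuality}.
Condition 2 (every backdoor path blocked by {SchoolQuality}):
  P1: blocked at fork node SchoolQuality ∈ conditioning set.
{SchoolQuality} satisfies the backdoor criterion.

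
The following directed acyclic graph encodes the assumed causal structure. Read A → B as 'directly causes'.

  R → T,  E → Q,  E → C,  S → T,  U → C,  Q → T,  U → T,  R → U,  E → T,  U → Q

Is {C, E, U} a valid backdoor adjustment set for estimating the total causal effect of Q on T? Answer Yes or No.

Backdoor paths from Q to T (paths whose first edge points into Q):
  P1: Q <- E -> C <- U <- R -> T
  P2: Q <- E -> C <- U -> T
  P3: Q <- E -> T
  P4: Q <- U <- R -> T
  P5: Q <- U -> C <- E -> T
  P6: Q <- U -> T
Condition 1 (no descendant of Q in the set): holds — descendants of Q are {T}; none are in {C, E, U}.
Condition 2 (every backdoor path blocked by {C, E, U}):
  P1: blocked at fork node E ∈ conditioning set.
  P2: blocked at fork node E ∈ conditioning set.
  P3: blocked at fork node E ∈ conditioning set.
  P4: blocked at chain node U ∈ conditioning set.
  P5: blocked at fork node U ∈ conditioning set.
  P6: blocked at fork node U ∈ conditioning set.
{C, E, U} satisfies the backdoor criterion.

Yes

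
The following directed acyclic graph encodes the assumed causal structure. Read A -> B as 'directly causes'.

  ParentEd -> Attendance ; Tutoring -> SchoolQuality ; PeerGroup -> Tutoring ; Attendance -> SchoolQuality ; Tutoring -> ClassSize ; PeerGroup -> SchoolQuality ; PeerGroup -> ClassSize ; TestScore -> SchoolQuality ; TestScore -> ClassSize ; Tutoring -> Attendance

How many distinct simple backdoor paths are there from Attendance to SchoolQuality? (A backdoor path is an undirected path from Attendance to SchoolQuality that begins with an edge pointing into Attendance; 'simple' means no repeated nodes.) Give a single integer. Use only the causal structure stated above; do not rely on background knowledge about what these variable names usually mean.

5

A backdoor path from Attendance to SchoolQuality is any simple undirected path whose first edge points into Attendance (i.e. leaves Attendance via a parent).
Parents of Attendance: {ParentEd, Tutoring}.
Enumerating:
  P1: Attendance <- Tutoring <- PeerGroup -> ClassSize <- TestScore -> SchoolQuality
  P2: Attendance <- Tutoring <- PeerGroup -> SchoolQuality
  P3: Attendance <- Tutoring -> ClassSize <- PeerGroup -> SchoolQuality
  P4: Attendance <- Tutoring -> ClassSize <- TestScore -> SchoolQuality
  P5: Attendance <- Tutoring -> SchoolQuality
That exhausts the simple backdoor paths. Count: 5.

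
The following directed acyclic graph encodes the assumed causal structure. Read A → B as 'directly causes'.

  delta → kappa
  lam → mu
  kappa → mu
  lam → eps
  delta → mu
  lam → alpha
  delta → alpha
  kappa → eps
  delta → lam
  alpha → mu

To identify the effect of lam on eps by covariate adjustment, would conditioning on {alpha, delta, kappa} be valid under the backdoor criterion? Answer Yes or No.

No

Backdoor paths from lam to eps (paths whose first edge points into lam):
  P1: lam <- delta -> kappa -> eps
  P2: lam <- delta -> alpha -> mu <- kappa -> eps
  P3: lam <- delta -> mu <- kappa -> eps
Condition 1 (no descendant of lam in the set): FAILS — alpha is a descendant of lam.
Condition 2 (every backdoor path blocked by {alpha, delta, kappa}):
  P1: blocked at fork node delta ∈ conditioning set.
  P2: blocked at fork node delta ∈ conditioning set.
  P3: blocked at fork node delta ∈ conditioning set.
{alpha, delta, kappa} does not satisfy the backdoor criterion.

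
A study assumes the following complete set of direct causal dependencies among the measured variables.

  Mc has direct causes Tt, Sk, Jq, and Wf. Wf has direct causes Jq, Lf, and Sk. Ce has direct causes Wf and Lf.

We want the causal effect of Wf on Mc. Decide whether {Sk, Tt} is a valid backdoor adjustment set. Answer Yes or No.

Backdoor paths from Wf to Mc (paths whose first edge points into Wf):
  P1: Wf <- Sk -> Mc
  P2: Wf <- Jq -> Mc
Condition 1 (no descendant of Wf in the set): holds — descendants of Wf are {Ce, Mc}; none are in {Sk, Tt}.
Condition 2 (every backdoor path blocked by {Sk, Tt}):
  P1: blocked at fork node Sk ∈ conditioning set.
  P2: open — no interior node is in the conditioning set.
{Sk, Tt} does not satisfy the backdoor criterion.

No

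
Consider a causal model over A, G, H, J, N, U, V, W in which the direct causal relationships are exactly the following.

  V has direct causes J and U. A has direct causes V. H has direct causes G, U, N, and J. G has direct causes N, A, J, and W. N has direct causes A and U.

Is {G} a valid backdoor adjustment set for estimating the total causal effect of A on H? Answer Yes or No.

No

Backdoor paths from A to H (paths whose first edge points into A):
  P1: A <- V <- J -> G <- N <- U -> H
  P2: A <- V <- J -> G <- N -> H
  P3: A <- V <- J -> G -> H
  P4: A <- V <- J -> H
  P5: A <- V <- U -> N -> G <- J -> H
  P6: A <- V <- U -> N -> G -> H
  P7: A <- V <- U -> N -> H
  P8: A <- V <- U -> H
Condition 1 (no descendant of A in the set): FAILS — G is a descendant of A.
Condition 2 (every backdoor path blocked by {G}):
  P1: open — collider(s) G are conditioned on (or have a conditioned descendant) and no non-collider on the path is in the set.
  P2: open — collider(s) G are conditioned on (or have a conditioned descendant) and no non-collider on the path is in the set.
  P3: blocked at chain node G ∈ conditioning set.
  P4: open — no interior node is in the conditioning set.
  P5: open — collider(s) G are conditioned on (or have a conditioned descendant) and no non-collider on the path is in the set.
  P6: blocked at chain node G ∈ conditioning set.
  P7: open — no interior node is in the conditioning set.
  P8: open — no interior node is in the conditioning set.
{G} does not satisfy the backdoor criterion.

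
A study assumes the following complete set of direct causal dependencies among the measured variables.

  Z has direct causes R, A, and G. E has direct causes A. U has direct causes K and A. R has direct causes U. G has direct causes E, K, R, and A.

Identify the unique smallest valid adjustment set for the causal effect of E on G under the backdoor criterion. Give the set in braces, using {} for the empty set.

Variables eligible for adjustment (non-descendants of E, excluding E and G): {A, K, R, U}.
Backdoor paths from E to G:
  P1: E <- A -> U <- K -> G
  P2: E <- A -> U -> R -> G
  P3: E <- A -> U -> R -> Z <- G
  P4: E <- A -> G
  P5: E <- A -> Z <- R <- U <- K -> G
  P6: E <- A -> Z <- R -> G
  P7: E <- A -> Z <- G
The empty set is not sufficient: P2 (E <- A -> U -> R -> G) has no collider blocking it and no conditioned non-collider, so it is open.
Try {A}:
  P1: blocked at fork node A ∈ conditioning set.
  P2: blocked at fork node A ∈ conditioning set.
  P3: blocked at fork node A ∈ conditioning set.
  P4: blocked at fork node A ∈ conditioning set.
  P5: blocked at fork node A ∈ conditioning set.
  P6: blocked at fork node A ∈ conditioning set.
  P7: blocked at fork node A ∈ conditioning set.
{A} contains no descendant of E and blocks every backdoor path.
No other singleton works — e.g. {K} leaves P2 open — so {A} is the unique smallest valid adjustment set.

{A}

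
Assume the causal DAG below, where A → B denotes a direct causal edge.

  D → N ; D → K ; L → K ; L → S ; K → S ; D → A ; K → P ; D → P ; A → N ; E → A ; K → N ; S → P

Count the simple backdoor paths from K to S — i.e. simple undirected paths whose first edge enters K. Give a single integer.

A backdoor path from K to S is any simple undirected path whose first edge points into K (i.e. leaves K via a parent).
Parents of K: {D, L}.
Enumerating:
  P1: K <- L -> S
  P2: K <- D -> P <- S
That exhausts the simple backdoor paths. Count: 2.

2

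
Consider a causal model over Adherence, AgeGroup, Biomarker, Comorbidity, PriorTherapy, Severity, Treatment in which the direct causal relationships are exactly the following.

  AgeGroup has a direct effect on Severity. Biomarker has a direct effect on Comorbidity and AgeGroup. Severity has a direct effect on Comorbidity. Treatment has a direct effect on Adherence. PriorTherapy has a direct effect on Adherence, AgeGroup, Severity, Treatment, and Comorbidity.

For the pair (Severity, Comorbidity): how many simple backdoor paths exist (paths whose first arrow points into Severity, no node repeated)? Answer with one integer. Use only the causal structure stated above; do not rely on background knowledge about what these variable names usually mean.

A backdoor path from Severity to Comorbidity is any simple undirected path whose first edge points into Severity (i.e. leaves Severity via a parent).
Parents of Severity: {AgeGroup, PriorTherapy}.
Enumerating:
  P1: Severity <- PriorTherapy -> AgeGroup <- Biomarker -> Comorbidity
  P2: Severity <- PriorTherapy -> Comorbidity
  P3: Severity <- AgeGroup <- PriorTherapy -> Comorbidity
  P4: Severity <- AgeGroup <- Biomarker -> Comorbidity
That exhausts the simple backdoor paths. Count: 4.

4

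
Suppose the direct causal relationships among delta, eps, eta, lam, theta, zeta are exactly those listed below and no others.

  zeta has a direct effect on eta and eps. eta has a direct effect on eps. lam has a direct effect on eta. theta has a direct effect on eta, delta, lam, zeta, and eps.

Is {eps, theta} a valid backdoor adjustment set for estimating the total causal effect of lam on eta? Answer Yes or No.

Backdoor paths from lam to eta (paths whose first edge points into lam):
  P1: lam <- theta -> zeta -> eta
  P2: lam <- theta -> zeta -> eps <- eta
  P3: lam <- theta -> eta
  P4: lam <- theta -> eps <- zeta -> eta
  P5: lam <- theta -> eps <- eta
Condition 1 (no descendant of lam in the set): FAILS — eps is a descendant of lam.
Condition 2 (every backdoor path blocked by {eps, theta}):
  P1: blocked at fork node theta ∈ conditioning set.
  P2: blocked at fork node theta ∈ conditioning set.
  P3: blocked at fork node theta ∈ conditioning set.
  P4: blocked at fork node theta ∈ conditioning set.
  P5: blocked at fork node theta ∈ conditioning set.
{eps, theta} does not satisfy the backdoor criterion.

No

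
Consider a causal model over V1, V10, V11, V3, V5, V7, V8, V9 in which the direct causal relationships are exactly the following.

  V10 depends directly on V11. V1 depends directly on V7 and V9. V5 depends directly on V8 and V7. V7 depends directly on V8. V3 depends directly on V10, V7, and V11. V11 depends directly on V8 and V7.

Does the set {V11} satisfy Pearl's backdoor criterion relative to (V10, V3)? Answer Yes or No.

Backdoor paths from V10 to V3 (paths whose first edge points into V10):
  P1: V10 <- V11 <- V8 -> V7 -> V3
  P2: V10 <- V11 <- V8 -> V5 <- V7 -> V3
  P3: V10 <- V11 <- V7 -> V3
  P4: V10 <- V11 -> V3
Condition 1 (no descendant of V10 in the set): holds — descendants of V10 are {V3}; none are in {V11}.
Condition 2 (every backdoor path blocked by {V11}):
  P1: blocked at chain node V11 ∈ conditioning set.
  P2: blocked at chain node V11 ∈ conditioning set.
  P3: blocked at chain node V11 ∈ conditioning set.
  P4: blocked at fork node V11 ∈ conditioning set.
{V11} satisfies the backdoor criterion.

Yes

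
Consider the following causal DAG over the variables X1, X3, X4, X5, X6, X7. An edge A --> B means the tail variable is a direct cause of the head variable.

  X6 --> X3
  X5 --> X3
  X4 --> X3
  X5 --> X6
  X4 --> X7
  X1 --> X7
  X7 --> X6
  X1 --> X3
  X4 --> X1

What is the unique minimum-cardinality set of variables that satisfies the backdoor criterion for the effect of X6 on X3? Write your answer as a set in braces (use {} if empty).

{X5, X7}

Variables eligible for adjustment (non-descendants of X6, excluding X6 and X3): {X1, X4, X5, X7}.
Backdoor paths from X6 to X3:
  P1: X6 <- X5 -> X3
  P2: X6 <- X7 <- X4 -> X1 -> X3
  P3: X6 <- X7 <- X4 -> X3
  P4: X6 <- X7 <- X1 <- X4 -> X3
  P5: X6 <- X7 <- X1 -> X3
The empty set is not sufficient: P1 (X6 <- X5 -> X3) has no collider blocking it and no conditioned non-collider, so it is open.
Try {X5, X7}:
  P1: blocked at fork node X5 ∈ conditioning set.
  P2: blocked at chain node X7 ∈ conditioning set.
  P3: blocked at chain node X7 ∈ conditioning set.
  P4: blocked at chain node X7 ∈ conditioning set.
  P5: blocked at chain node X7 ∈ conditioning set.
{X5, X7} contains no descendant of X6 and blocks every backdoor path.
Every element of {X5, X7} is needed (dropping X5 leaves P1 open; dropping X7 leaves P2 open), so no proper subset is valid.
Among all size-2 subsets of the eligible variables, only {X5, X7} blocks every backdoor path, so it is the unique smallest valid adjustment set.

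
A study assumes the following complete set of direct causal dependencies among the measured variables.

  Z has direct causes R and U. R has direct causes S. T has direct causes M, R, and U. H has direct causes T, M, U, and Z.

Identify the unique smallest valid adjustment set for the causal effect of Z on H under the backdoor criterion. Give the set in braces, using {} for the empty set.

Variables eligible for adjustment (non-descendants of Z, excluding Z and H): {M, R, S, T, U}.
Backdoor paths from Z to H:
  P1: Z <- U -> T <- M -> H
  P2: Z <- U -> T -> H
  P3: Z <- U -> H
  P4: Z <- R -> T <- M -> H
  P5: Z <- R -> T <- U -> H
  P6: Z <- R -> T -> H
The empty set is not sufficient: P2 (Z <- U -> T -> H) has no collider blocking it and no conditioned non-collider, so it is open.
Try {R, U}:
  P1: blocked at fork node U ∈ conditioning set.
  P2: blocked at fork node U ∈ conditioning set.
  P3: blocked at fork node U ∈ conditioning set.
  P4: blocked at fork node R ∈ conditioning set.
  P5: blocked at fork node R ∈ conditioning set.
  P6: blocked at fork node R ∈ conditioning set.
{R, U} contains no descendant of Z and blocks every backdoor path.
Every element of {R, U} is needed (dropping R leaves P6 open; dropping U leaves P2 open), so no proper subset is valid.
Among all size-2 subsets of the eligible variables, only {R, U} blocks every backdoor path, so it is the unique smallest valid adjustment set.

{R, U}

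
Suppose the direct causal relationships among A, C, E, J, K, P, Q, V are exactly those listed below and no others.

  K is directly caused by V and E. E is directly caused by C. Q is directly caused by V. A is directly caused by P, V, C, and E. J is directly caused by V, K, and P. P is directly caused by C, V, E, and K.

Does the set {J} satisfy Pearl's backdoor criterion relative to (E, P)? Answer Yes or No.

Backdoor paths from E to P (paths whose first edge points into E):
  P1: E <- C -> P
  P2: E <- C -> A <- V -> K -> P
  P3: E <- C -> A <- V -> K -> J <- P
  P4: E <- C -> A <- V -> P
  P5: E <- C -> A <- V -> J <- K -> P
  P6: E <- C -> A <- V -> J <- P
  P7: E <- C -> A <- P
Condition 1 (no descendant of E in the set): FAILS — J is a descendant of E.
Condition 2 (every backdoor path blocked by {J}):
  P1: open — no interior node is in the conditioning set.
  P2: blocked at collider A (neither it nor any descendant is in the conditioning set).
  P3: blocked at collider A (neither it nor any descendant is in the conditioning set).
  P4: blocked at collider A (neither it nor any descendant is in the conditioning set).
  P5: blocked at collider A (neither it nor any descendant is in the conditioning set).
  P6: blocked at collider A (neither it nor any descendant is in the conditioning set).
  P7: blocked at collider A (neither it nor any descendant is in the conditioning set).
{J} does not satisfy the backdoor criterion.

No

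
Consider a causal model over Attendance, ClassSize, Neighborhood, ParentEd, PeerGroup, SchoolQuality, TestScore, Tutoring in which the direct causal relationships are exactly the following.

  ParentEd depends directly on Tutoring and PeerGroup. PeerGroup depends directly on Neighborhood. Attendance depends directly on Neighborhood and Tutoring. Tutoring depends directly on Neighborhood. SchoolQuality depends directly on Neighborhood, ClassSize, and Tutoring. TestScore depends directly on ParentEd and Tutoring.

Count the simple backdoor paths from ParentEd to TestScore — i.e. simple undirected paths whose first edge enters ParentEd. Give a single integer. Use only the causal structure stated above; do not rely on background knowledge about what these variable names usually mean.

4

A backdoor path from ParentEd to TestScore is any simple undirected path whose first edge points into ParentEd (i.e. leaves ParentEd via a parent).
Parents of ParentEd: {PeerGroup, Tutoring}.
Enumerating:
  P1: ParentEd <- Tutoring -> TestScore
  P2: ParentEd <- PeerGroup <- Neighborhood -> Tutoring -> TestScore
  P3: ParentEd <- PeerGroup <- Neighborhood -> Attendance <- Tutoring -> TestScore
  P4: ParentEd <- PeerGroup <- Neighborhood -> SchoolQuality <- Tutoring -> TestScore
That exhausts the simple backdoor paths. Count: 4.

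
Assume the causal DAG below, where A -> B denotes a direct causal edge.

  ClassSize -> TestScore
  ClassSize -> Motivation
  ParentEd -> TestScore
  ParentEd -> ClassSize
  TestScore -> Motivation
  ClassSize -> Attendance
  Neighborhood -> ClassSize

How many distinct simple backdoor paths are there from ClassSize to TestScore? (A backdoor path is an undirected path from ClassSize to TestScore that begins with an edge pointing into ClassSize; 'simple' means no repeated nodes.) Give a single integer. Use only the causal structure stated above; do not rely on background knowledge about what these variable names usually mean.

A backdoor path from ClassSize to TestScore is any simple undirected path whose first edge points into ClassSize (i.e. leaves ClassSize via a parent).
Parents of ClassSize: {Neighborhood, ParentEd}.
Enumerating:
  P1: ClassSize <- ParentEd -> TestScore
That exhausts the simple backdoor paths. Count: 1.

1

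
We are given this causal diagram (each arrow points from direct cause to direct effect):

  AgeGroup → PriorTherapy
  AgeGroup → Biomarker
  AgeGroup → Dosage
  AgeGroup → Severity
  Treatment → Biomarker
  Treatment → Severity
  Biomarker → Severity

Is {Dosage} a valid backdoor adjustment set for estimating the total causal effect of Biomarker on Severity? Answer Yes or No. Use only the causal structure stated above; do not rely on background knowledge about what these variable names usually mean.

Backdoor paths from Biomarker to Severity (paths whose first edge points into Biomarker):
  P1: Biomarker <- AgeGroup -> Severity
  P2: Biomarker <- Treatment -> Severity
Condition 1 (no descendant of Biomarker in the set): holds — descendants of Biomarker are {Severity}; none are in {Dosage}.
Condition 2 (every backdoor path blocked by {Dosage}):
  P1: open — no interior node is in the conditioning set.
  P2: open — no interior node is in the conditioning set.
{Dosage} does not satisfy the backdoor criterion.

No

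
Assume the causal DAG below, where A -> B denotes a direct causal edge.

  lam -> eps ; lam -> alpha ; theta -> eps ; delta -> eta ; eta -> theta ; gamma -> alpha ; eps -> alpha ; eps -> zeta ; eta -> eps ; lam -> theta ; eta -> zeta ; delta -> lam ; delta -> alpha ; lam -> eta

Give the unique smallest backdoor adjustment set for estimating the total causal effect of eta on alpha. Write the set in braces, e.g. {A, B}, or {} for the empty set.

{delta, lam}

Variables eligible for adjustment (non-descendants of eta, excluding eta and alpha): {delta, gamma, lam}.
Backdoor paths from eta to alpha:
  P1: eta <- delta -> lam -> theta -> eps -> alpha
  P2: eta <- delta -> lam -> eps -> alpha
  P3: eta <- delta -> lam -> alpha
  P4: eta <- delta -> alpha
  P5: eta <- lam <- delta -> alpha
  P6: eta <- lam -> theta -> eps -> alpha
  P7: eta <- lam -> eps -> alpha
  P8: eta <- lam -> alpha
The empty set is not sufficient: P1 (eta <- delta -> lam -> theta -> eps -> alpha) has no collider blocking it and no conditioned non-collider, so it is open.
Try {delta, lam}:
  P1: blocked at fork node delta ∈ conditioning set.
  P2: blocked at fork node delta ∈ conditioning set.
  P3: blocked at fork node delta ∈ conditioning set.
  P4: blocked at fork node delta ∈ conditioning set.
  P5: blocked at chain node lam ∈ conditioning set.
  P6: blocked at fork node lam ∈ conditioning set.
  P7: blocked at fork node lam ∈ conditioning set.
  P8: blocked at fork node lam ∈ conditioning set.
{delta, lam} contains no descendant of eta and blocks every backdoor path.
Every element of {delta, lam} is needed (dropping delta leaves P4 open; dropping lam leaves P6 open), so no proper subset is valid.
Among all size-2 subsets of the eligible variables, only {delta, lam} blocks every backdoor path, so it is the unique smallest valid adjustment set.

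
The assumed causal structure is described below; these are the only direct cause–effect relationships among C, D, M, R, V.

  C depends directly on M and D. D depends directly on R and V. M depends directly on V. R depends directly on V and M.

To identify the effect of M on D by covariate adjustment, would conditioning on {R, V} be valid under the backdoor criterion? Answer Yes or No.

Backdoor paths from M to D (paths whose first edge points into M):
  P1: M <- V -> R -> D
  P2: M <- V -> D
Condition 1 (no descendant of M in the set): FAILS — R is a descendant of M.
Condition 2 (every backdoor path blocked by {R, V}):
  P1: blocked at fork node V ∈ conditioning set.
  P2: blocked at fork node V ∈ conditioning set.
{R, V} does not satisfy the backdoor criterion.

No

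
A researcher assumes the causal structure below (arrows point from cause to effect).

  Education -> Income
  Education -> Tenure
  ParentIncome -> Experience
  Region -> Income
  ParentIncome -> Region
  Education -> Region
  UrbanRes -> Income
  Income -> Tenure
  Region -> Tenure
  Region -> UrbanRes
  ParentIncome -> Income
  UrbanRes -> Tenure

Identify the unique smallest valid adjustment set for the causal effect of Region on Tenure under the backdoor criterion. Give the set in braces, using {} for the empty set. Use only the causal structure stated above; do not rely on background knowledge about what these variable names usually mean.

{Education, ParentIncome}

Variables eligible for adjustment (non-descendants of Region, excluding Region and Tenure): {Education, Experience, ParentIncome}.
Backdoor paths from Region to Tenure:
  P1: Region <- ParentIncome -> Income <- Education -> Tenure
  P2: Region <- ParentIncome -> Income <- UrbanRes -> Tenure
  P3: Region <- ParentIncome -> Income -> Tenure
  P4: Region <- Education -> Income <- UrbanRes -> Tenure
  P5: Region <- Education -> Income -> Tenure
  P6: Region <- Education -> Tenure
The empty set is not sufficient: P3 (Region <- ParentIncome -> Income -> Tenure) has no collider blocking it and no conditioned non-collider, so it is open.
Try {Education, ParentIncome}:
  P1: blocked at fork node ParentIncome ∈ conditioning set.
  P2: blocked at fork node ParentIncome ∈ conditioning set.
  P3: blocked at fork node ParentIncome ∈ conditioning set.
  P4: blocked at fork node Education ∈ conditioning set.
  P5: blocked at fork node Education ∈ conditioning set.
  P6: blocked at fork node Education ∈ conditioning set.
{Education, ParentIncome} contains no descendant of Region and blocks every backdoor path.
Every element of {Education, ParentIncome} is needed (dropping Education leaves P5 open; dropping ParentIncome leaves P3 open), so no proper subset is valid.
Among all size-2 subsets of the eligible variables, only {Education, ParentIncome} blocks every backdoor path, so it is the unique smallest valid adjustment set.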